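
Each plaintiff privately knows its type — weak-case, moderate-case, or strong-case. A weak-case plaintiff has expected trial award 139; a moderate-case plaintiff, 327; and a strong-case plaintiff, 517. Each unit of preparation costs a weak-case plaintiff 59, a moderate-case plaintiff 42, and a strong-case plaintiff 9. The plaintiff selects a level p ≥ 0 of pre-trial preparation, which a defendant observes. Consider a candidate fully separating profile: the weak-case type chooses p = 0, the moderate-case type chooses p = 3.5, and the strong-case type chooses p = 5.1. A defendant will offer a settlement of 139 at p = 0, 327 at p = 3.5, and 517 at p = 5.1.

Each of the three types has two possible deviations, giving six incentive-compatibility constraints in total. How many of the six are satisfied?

Weak-case (own payoff 139): to p=3.5 gives 327 − 59×3.5 = 120.5 → no gain ✓; to p=5.1 gives 517 − 59×5.1 = 216.1 → profitable ✗.
Moderate-case (own payoff 327 − 42×3.5 = 180): to p=0 gives 139 → no gain ✓; to p=5.1 gives 517 − 42×5.1 = 302.8 → profitable ✗.
Strong-case (own payoff 517 − 9×5.1 = 471.1): to p=0 gives 139 → no gain ✓; to p=3.5 gives 327 − 9×3.5 = 295.5 → no gain ✓.
4 of the 6 constraints hold; not an equilibrium.

4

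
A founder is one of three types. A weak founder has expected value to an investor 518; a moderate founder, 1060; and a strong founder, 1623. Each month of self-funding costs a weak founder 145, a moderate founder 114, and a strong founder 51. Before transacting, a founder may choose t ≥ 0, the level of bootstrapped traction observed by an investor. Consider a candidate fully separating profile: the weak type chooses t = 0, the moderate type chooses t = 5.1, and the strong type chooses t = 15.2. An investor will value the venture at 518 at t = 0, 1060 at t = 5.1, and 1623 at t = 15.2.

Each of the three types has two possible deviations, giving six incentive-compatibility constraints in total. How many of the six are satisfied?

Weak (own payoff 518): to t=5.1 gives 1060 − 145×5.1 = 320.5 → no gain ✓; to t=15.2 gives 1623 − 145×15.2 = -581 → no gain ✓.
Strong (own payoff 1623 − 51×15.2 = 847.8): to t=0 gives 518 → no gain ✓; to t=5.1 gives 1060 − 51×5.1 = 799.9 → no gain ✓.
Moderate (own payoff 1060 − 114×5.1 = 478.6): to t=0 gives 518 → profitable ✗; to t=15.2 gives 1623 − 114×15.2 = -109.8 → no gain ✓.
5 of the 6 constraints hold; not an equilibrium.

5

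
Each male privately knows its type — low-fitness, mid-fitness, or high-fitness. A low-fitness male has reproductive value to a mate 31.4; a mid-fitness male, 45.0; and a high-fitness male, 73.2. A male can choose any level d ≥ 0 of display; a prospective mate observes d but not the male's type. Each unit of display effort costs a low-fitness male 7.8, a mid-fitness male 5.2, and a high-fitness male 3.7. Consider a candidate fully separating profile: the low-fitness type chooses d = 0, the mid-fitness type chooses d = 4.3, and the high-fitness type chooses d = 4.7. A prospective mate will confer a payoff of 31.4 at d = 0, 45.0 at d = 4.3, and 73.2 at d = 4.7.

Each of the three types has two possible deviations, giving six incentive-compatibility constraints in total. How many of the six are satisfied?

3

Mid-fitness (own payoff 45.0 − 5.2×4.3 = 22.64): to d=0 gives 31.4 → profitable ✗; to d=4.7 gives 73.2 − 5.2×4.7 = 48.76 → profitable ✗.
Low-fitness (own payoff 31.4): to d=4.3 gives 45.0 − 7.8×4.3 = 11.46 → no gain ✓; to d=4.7 gives 73.2 − 7.8×4.7 = 36.54 → profitable ✗.
High-fitness (own payoff 73.2 − 3.7×4.7 = 55.81): to d=0 gives 31.4 → no gain ✓; to d=4.3 gives 45.0 − 3.7×4.3 = 29.09 → no gain ✓.
3 of the 6 constraints hold; not an equilibrium.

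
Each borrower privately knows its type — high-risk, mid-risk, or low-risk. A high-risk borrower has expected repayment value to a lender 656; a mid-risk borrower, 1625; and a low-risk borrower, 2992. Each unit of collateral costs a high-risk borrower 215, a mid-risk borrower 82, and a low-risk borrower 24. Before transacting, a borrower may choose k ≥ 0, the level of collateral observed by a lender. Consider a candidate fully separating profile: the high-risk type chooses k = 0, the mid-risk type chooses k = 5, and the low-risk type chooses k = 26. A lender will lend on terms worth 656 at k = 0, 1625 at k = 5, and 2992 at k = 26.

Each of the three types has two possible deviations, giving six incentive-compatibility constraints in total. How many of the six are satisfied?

6

Mid-risk (own payoff 1625 − 82×5 = 1215): to k=0 gives 656 → no gain ✓; to k=26 gives 2992 − 82×26 = 860 → no gain ✓.
High-risk (own payoff 656): to k=5 gives 1625 − 215×5 = 550 → no gain ✓; to k=26 gives 2992 − 215×26 = -2598 → no gain ✓.
Low-risk (own payoff 2992 − 24×26 = 2368): to k=0 gives 656 → no gain ✓; to k=5 gives 1625 − 24×5 = 1505 → no gain ✓.
6 of the 6 constraints hold; this profile is a separating equilibrium.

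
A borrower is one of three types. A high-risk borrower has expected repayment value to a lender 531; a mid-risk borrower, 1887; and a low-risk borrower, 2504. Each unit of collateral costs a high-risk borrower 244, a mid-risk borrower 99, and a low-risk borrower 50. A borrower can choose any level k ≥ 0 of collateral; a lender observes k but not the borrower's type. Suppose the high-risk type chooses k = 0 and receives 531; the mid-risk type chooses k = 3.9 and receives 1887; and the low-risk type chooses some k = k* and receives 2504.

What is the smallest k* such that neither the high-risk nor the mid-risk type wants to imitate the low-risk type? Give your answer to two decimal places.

10.13

Mid-risk type (on-path payoff 1887 − 99×3.9 = 1500.9) won't mimic when 1500.9 ≥ 2504 − 99·k*, i.e. k* ≥ 10.13.
High-risk type (on-path payoff 531) won't mimic when 531 ≥ 2504 − 244·k*, i.e. k* ≥ 8.09.
Both must hold, so k* = max(8.09, 10.13) = 10.13. The mid-risk type's constraint binds.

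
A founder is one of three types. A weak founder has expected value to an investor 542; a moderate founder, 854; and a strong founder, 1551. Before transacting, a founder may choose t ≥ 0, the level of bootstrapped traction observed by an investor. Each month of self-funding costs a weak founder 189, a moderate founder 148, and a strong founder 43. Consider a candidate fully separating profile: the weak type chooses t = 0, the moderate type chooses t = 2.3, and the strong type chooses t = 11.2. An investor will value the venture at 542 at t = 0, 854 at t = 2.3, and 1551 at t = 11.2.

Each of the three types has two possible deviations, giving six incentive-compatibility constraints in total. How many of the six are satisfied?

Moderate (own payoff 854 − 148×2.3 = 513.6): to t=0 gives 542 → profitable ✗; to t=11.2 gives 1551 − 148×11.2 = -106.6 → no gain ✓.
Weak (own payoff 542): to t=2.3 gives 854 − 189×2.3 = 419.3 → no gain ✓; to t=11.2 gives 1551 − 189×11.2 = -565.8 → no gain ✓.
Strong (own payoff 1551 − 43×11.2 = 1069.4): to t=0 gives 542 → no gain ✓; to t=2.3 gives 854 − 43×2.3 = 755.1 → no gain ✓.
5 of the 6 constraints hold; not an equilibrium.

5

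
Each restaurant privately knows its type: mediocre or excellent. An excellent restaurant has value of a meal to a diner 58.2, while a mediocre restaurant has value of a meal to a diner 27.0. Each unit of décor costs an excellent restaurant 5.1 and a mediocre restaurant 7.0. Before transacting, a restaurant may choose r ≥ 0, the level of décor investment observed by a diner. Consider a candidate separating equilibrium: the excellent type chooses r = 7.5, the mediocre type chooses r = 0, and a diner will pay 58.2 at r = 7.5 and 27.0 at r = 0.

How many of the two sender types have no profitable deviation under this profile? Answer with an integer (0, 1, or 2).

Mediocre type: stay at 0 → 27.0; mimic → 58.2 − 7.0 × 7.5 = 5.7. IC holds (27.0 ≥ 5.7).
Excellent type: signal → 58.2 − 5.1 × 7.5 = 19.95; deviate to 0 → 27.0. IC fails (19.95 < 27.0).
1 of 2 constraints hold, so this profile is not an equilibrium.

1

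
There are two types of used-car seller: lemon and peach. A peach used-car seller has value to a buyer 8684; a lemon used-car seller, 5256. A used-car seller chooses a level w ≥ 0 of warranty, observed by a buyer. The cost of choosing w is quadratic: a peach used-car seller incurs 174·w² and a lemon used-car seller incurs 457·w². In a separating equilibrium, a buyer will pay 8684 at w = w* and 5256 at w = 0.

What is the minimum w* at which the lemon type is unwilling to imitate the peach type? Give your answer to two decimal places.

The lemon type at w = 0 receives 5256; imitating at w* yields 8684 − 457·w*².
Indifference: 5256 = 8684 − 457·w*², so w*² = (8684 − 5256) / 457 ≈ 7.5011.
w* = √7.5011 ≈ 2.74.

2.74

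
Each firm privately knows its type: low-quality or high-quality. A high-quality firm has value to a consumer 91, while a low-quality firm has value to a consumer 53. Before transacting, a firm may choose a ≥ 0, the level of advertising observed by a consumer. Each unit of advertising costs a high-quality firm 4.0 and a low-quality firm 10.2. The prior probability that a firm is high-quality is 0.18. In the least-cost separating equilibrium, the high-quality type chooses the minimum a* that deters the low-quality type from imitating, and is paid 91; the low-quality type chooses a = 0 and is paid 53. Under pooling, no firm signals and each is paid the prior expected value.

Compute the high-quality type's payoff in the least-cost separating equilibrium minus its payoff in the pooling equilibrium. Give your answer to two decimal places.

16.26

Least-cost separating signal: a* solves 53 = 91 − 10.2·a*, so a* = (91 − 53)/10.2 ≈ 3.7255.
High-quality type's separating payoff: 91 − 4.0 × a* = 91 − 4.0 × (91 − 53)/10.2 = 91 − 152/10.2 ≈ 76.0980.
Pooling payoff: 0.18 × 91 + 0.82 × 53 = 59.84.
Difference: 76.0980 − 59.84 = 16.258, i.e. 16.26 to two decimal places.
The high-quality type prefers to separate.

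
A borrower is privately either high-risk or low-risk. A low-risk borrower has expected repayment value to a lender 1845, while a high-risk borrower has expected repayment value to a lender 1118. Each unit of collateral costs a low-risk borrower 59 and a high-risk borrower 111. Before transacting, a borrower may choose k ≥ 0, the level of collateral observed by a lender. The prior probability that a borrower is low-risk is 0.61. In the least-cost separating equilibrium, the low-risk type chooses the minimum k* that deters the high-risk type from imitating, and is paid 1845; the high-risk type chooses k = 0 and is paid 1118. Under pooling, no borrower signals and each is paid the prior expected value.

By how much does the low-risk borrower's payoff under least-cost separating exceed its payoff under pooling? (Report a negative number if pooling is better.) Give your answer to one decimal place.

-102.9

Least-cost separating signal: k* solves 1118 = 1845 − 111·k*, so k* = (1845 − 1118)/111 ≈ 6.5495.
Low-risk type's separating payoff: 1845 − 59 × k* = 1845 − 59 × (1845 − 1118)/111 = 1845 − 42893/111 ≈ 1458.577.
Pooling payoff: 0.61 × 1845 + 0.39 × 1118 = 1561.47.
Difference: 1458.577 − 1561.47 = -102.893, i.e. -102.9 to one decimal place.
The low-risk type would prefer the pooling outcome.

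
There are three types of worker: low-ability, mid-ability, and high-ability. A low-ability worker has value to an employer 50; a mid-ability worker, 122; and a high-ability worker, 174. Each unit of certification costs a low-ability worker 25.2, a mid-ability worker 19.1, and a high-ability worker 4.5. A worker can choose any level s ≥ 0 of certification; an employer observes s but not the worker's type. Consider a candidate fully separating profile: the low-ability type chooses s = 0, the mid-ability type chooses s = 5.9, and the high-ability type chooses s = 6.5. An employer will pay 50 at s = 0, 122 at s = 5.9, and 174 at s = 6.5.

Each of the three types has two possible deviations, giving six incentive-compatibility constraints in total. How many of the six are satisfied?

4

High-ability (own payoff 174 − 4.5×6.5 = 144.75): to s=0 gives 50 → no gain ✓; to s=5.9 gives 122 − 4.5×5.9 = 95.45 → no gain ✓.
Low-ability (own payoff 50): to s=5.9 gives 122 − 25.2×5.9 = -26.68 → no gain ✓; to s=6.5 gives 174 − 25.2×6.5 = 10.2 → no gain ✓.
Mid-ability (own payoff 122 − 19.1×5.9 = 9.31): to s=0 gives 50 → profitable ✗; to s=6.5 gives 174 − 19.1×6.5 = 49.85 → profitable ✗.
4 of the 6 constraints hold; not an equilibrium.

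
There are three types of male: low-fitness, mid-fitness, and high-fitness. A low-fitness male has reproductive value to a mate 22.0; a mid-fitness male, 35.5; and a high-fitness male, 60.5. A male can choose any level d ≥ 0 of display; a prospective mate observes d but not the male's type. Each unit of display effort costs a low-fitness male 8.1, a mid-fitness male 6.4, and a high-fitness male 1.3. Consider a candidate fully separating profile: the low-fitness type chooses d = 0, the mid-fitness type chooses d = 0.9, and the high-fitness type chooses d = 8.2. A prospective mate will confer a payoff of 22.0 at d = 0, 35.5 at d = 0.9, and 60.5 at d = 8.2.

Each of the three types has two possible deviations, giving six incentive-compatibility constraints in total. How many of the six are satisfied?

5

High-fitness (own payoff 60.5 − 1.3×8.2 = 49.84): to d=0 gives 22.0 → no gain ✓; to d=0.9 gives 35.5 − 1.3×0.9 = 34.33 → no gain ✓.
Mid-fitness (own payoff 35.5 − 6.4×0.9 = 29.74): to d=0 gives 22.0 → no gain ✓; to d=8.2 gives 60.5 − 6.4×8.2 = 8.02 → no gain ✓.
Low-fitness (own payoff 22.0): to d=0.9 gives 35.5 − 8.1×0.9 = 28.21 → profitable ✗; to d=8.2 gives 60.5 − 8.1×8.2 = -5.92 → no gain ✓.
5 of the 6 constraints hold; not an equilibrium.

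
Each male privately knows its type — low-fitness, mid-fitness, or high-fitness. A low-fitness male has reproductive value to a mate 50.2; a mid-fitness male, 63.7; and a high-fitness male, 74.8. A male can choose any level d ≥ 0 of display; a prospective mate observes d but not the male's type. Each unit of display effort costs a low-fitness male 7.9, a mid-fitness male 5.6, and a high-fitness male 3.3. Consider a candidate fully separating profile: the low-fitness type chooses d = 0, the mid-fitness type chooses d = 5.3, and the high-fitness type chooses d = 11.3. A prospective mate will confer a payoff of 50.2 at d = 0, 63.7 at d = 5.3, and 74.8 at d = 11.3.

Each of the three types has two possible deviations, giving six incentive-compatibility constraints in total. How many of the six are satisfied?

Low-fitness (own payoff 50.2): to d=5.3 gives 63.7 − 7.9×5.3 = 21.83 → no gain ✓; to d=11.3 gives 74.8 − 7.9×11.3 = -14.47 → no gain ✓.
High-fitness (own payoff 74.8 − 3.3×11.3 = 37.51): to d=0 gives 50.2 → profitable ✗; to d=5.3 gives 63.7 − 3.3×5.3 = 46.21 → profitable ✗.
Mid-fitness (own payoff 63.7 − 5.6×5.3 = 34.02): to d=0 gives 50.2 → profitable ✗; to d=11.3 gives 74.8 − 5.6×11.3 = 11.52 → no gain ✓.
3 of the 6 constraints hold; not an equilibrium.

3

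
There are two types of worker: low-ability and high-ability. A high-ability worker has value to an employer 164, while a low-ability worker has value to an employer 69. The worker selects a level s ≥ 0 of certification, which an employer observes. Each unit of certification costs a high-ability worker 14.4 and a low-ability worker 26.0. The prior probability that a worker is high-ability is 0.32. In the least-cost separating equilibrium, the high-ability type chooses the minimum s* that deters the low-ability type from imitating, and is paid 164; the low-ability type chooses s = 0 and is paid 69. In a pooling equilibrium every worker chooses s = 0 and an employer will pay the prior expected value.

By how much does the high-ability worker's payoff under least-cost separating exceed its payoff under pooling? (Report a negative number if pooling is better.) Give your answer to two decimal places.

11.98

Least-cost separating signal: s* solves 69 = 164 − 26.0·s*, so s* = (164 − 69)/26.0 ≈ 3.6538.
High-ability type's separating payoff: 164 − 14.4 × s* = 164 − 14.4 × (164 − 69)/26.0 = 164 − 1368/26.0 ≈ 111.3846.
Pooling payoff: 0.32 × 164 + 0.68 × 69 = 99.4.
Difference: 111.3846 − 99.4 = 11.9846, i.e. 11.98 to two decimal places.
The high-ability type prefers to separate.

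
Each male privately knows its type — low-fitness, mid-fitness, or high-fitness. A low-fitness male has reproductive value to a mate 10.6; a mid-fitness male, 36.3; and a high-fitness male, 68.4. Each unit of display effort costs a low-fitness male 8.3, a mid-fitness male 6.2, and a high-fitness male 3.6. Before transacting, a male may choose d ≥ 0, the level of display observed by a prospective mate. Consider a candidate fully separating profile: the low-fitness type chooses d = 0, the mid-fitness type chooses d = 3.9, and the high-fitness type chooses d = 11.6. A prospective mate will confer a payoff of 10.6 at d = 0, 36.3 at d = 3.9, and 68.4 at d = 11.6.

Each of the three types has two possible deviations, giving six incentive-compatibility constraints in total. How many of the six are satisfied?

6

Mid-fitness (own payoff 36.3 − 6.2×3.9 = 12.12): to d=0 gives 10.6 → no gain ✓; to d=11.6 gives 68.4 − 6.2×11.6 = -3.52 → no gain ✓.
High-fitness (own payoff 68.4 − 3.6×11.6 = 26.64): to d=0 gives 10.6 → no gain ✓; to d=3.9 gives 36.3 − 3.6×3.9 = 22.26 → no gain ✓.
Low-fitness (own payoff 10.6): to d=3.9 gives 36.3 − 8.3×3.9 = 3.93 → no gain ✓; to d=11.6 gives 68.4 − 8.3×11.6 = -27.88 → no gain ✓.
6 of the 6 constraints hold; this profile is a separating equilibrium.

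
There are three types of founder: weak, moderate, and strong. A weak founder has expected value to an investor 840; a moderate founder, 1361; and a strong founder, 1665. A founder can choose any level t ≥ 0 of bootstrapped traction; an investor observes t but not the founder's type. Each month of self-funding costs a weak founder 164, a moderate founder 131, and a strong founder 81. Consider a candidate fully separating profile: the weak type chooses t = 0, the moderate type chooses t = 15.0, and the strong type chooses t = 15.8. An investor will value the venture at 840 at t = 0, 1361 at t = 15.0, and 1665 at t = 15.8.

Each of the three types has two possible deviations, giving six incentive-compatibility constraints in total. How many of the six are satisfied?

Strong (own payoff 1665 − 81×15.8 = 385.2): to t=0 gives 840 → profitable ✗; to t=15.0 gives 1361 − 81×15.0 = 146 → no gain ✓.
Weak (own payoff 840): to t=15.0 gives 1361 − 164×15.0 = -1099 → no gain ✓; to t=15.8 gives 1665 − 164×15.8 = -926.2 → no gain ✓.
Moderate (own payoff 1361 − 131×15.0 = -604): to t=0 gives 840 → profitable ✗; to t=15.8 gives 1665 − 131×15.8 = -404.8 → profitable ✗.
3 of the 6 constraints hold; not an equilibrium.

3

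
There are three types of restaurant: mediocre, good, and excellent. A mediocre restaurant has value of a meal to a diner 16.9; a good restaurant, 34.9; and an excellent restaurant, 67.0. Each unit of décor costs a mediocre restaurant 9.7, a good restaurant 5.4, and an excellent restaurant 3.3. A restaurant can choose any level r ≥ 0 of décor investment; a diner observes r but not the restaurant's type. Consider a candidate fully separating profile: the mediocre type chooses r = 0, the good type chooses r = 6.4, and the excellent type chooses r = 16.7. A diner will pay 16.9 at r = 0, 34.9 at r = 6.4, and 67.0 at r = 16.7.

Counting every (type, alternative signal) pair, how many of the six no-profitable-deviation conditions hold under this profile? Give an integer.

3

Excellent (own payoff 67.0 − 3.3×16.7 = 11.89): to r=0 gives 16.9 → profitable ✗; to r=6.4 gives 34.9 − 3.3×6.4 = 13.78 → profitable ✗.
Mediocre (own payoff 16.9): to r=6.4 gives 34.9 − 9.7×6.4 = -27.18 → no gain ✓; to r=16.7 gives 67.0 − 9.7×16.7 = -94.99 → no gain ✓.
Good (own payoff 34.9 − 5.4×6.4 = 0.34): to r=0 gives 16.9 → profitable ✗; to r=16.7 gives 67.0 − 5.4×16.7 = -23.18 → no gain ✓.
3 of the 6 constraints hold; not an equilibrium.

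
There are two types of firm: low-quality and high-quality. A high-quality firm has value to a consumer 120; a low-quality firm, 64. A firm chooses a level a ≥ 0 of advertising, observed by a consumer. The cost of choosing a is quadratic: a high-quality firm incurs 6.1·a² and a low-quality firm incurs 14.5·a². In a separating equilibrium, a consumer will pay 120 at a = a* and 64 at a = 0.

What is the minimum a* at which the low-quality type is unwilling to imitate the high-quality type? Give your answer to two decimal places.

1.97

The low-quality type at a = 0 receives 64; imitating at a* yields 120 − 14.5·a*².
Indifference: 64 = 120 − 14.5·a*², so a*² = (120 − 64) / 14.5 ≈ 3.8621.
a* = √3.8621 ≈ 1.97.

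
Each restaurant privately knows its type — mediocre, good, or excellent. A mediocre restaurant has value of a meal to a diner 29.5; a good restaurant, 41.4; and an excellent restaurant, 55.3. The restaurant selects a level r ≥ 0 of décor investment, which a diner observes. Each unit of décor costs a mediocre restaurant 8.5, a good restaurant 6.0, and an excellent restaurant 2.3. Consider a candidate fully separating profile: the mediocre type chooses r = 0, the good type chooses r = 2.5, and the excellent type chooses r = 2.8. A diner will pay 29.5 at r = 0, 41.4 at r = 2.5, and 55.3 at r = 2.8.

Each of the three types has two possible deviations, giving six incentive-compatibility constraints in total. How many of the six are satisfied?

Excellent (own payoff 55.3 − 2.3×2.8 = 48.86): to r=0 gives 29.5 → no gain ✓; to r=2.5 gives 41.4 − 2.3×2.5 = 35.65 → no gain ✓.
Mediocre (own payoff 29.5): to r=2.5 gives 41.4 − 8.5×2.5 = 20.15 → no gain ✓; to r=2.8 gives 55.3 − 8.5×2.8 = 31.5 → profitable ✗.
Good (own payoff 41.4 − 6.0×2.5 = 26.4): to r=0 gives 29.5 → profitable ✗; to r=2.8 gives 55.3 − 6.0×2.8 = 38.5 → profitable ✗.
3 of the 6 constraints hold; not an equilibrium.

3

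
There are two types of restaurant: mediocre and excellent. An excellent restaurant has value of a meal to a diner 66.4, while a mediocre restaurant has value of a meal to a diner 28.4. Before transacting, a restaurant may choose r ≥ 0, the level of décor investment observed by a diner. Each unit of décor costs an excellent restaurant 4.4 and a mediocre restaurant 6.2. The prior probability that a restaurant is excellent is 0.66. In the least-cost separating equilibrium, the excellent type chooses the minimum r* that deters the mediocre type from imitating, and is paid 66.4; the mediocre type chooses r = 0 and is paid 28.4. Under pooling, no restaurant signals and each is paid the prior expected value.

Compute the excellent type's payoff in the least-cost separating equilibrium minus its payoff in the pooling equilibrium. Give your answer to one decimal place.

-14.0

Least-cost separating signal: r* solves 28.4 = 66.4 − 6.2·r*, so r* = (66.4 − 28.4)/6.2 ≈ 6.1290.
Excellent type's separating payoff: 66.4 − 4.4 × r* = 66.4 − 4.4 × (66.4 − 28.4)/6.2 = 66.4 − 167.2/6.2 ≈ 39.432.
Pooling payoff: 0.66 × 66.4 + 0.34 × 28.4 = 53.48.
Difference: 39.432 − 53.48 = -14.048, i.e. -14.0 to one decimal place.
The excellent type would prefer the pooling outcome.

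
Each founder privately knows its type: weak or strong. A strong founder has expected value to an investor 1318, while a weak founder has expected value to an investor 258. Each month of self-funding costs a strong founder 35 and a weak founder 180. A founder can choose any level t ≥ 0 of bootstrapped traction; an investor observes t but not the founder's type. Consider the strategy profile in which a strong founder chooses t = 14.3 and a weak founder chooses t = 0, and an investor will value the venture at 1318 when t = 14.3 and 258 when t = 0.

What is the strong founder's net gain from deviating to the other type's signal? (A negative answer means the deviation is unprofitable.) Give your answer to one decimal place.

Playing t = 14.3 the strong founder receives 1318 − 35 × 14.3 = 817.5.
Deviating to t = 0 yields 258 instead.
Gain from deviating: 258 − 817.5 = -559.5.
The gain is negative, so the strong type's incentive-compatibility constraint is satisfied.

-559.5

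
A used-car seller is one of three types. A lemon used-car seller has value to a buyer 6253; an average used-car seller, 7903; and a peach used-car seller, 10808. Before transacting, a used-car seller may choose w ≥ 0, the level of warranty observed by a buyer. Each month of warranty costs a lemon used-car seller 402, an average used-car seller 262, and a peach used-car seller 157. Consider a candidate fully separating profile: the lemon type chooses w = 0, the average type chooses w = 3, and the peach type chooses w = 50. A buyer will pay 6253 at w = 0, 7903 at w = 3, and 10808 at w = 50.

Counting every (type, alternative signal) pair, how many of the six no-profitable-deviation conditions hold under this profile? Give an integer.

Lemon (own payoff 6253): to w=3 gives 7903 − 402×3 = 6697 → profitable ✗; to w=50 gives 10808 − 402×50 = -9292 → no gain ✓.
Average (own payoff 7903 − 262×3 = 7117): to w=0 gives 6253 → no gain ✓; to w=50 gives 10808 − 262×50 = -2292 → no gain ✓.
Peach (own payoff 10808 − 157×50 = 2958): to w=0 gives 6253 → profitable ✗; to w=3 gives 7903 − 157×3 = 7432 → profitable ✗.
3 of the 6 constraints hold; not an equilibrium.

3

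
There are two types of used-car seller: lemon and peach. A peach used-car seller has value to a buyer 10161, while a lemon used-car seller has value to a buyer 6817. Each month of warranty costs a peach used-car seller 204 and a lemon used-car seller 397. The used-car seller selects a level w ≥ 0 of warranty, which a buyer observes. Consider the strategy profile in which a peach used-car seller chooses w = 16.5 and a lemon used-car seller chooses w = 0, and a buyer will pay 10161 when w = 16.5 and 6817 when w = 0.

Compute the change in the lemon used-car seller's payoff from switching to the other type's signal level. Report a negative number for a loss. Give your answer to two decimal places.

Playing w = 0 the lemon used-car seller receives 6817.
Deviating to w = 16.5 brings payment 10161 at cost 397 × 16.5 = 6550.5, netting 3610.5.
Gain from deviating: 3610.5 − 6817 = -3206.50.
The gain is negative, so the lemon type's incentive-compatibility constraint is satisfied.

-3206.50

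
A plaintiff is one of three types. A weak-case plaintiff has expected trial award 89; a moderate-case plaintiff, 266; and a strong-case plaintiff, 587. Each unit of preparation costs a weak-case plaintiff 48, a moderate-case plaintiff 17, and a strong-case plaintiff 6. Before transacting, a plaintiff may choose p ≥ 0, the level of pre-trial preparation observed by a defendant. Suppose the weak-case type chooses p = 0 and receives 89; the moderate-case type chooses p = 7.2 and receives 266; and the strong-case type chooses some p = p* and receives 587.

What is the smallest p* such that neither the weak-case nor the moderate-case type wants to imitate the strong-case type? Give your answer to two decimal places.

Moderate-case type (on-path payoff 266 − 17×7.2 = 143.6) won't mimic when 143.6 ≥ 587 − 17·p*, i.e. p* ≥ 26.08.
Weak-case type (on-path payoff 89) won't mimic when 89 ≥ 587 − 48·p*, i.e. p* ≥ 10.38.
Both must hold, so p* = max(10.38, 26.08) = 26.08. The moderate-case type's constraint binds.

26.08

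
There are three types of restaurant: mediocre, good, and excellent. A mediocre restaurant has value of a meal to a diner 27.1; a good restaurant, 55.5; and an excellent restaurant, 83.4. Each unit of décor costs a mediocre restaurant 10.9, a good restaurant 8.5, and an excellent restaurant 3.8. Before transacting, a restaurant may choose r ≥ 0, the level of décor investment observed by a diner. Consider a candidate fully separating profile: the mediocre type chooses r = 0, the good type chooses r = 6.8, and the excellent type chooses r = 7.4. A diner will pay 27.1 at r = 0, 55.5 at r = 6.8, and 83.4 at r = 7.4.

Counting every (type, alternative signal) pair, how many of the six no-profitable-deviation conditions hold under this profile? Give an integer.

4

Good (own payoff 55.5 − 8.5×6.8 = -2.3): to r=0 gives 27.1 → profitable ✗; to r=7.4 gives 83.4 − 8.5×7.4 = 20.5 → profitable ✗.
Mediocre (own payoff 27.1): to r=6.8 gives 55.5 − 10.9×6.8 = -18.62 → no gain ✓; to r=7.4 gives 83.4 − 10.9×7.4 = 2.74 → no gain ✓.
Excellent (own payoff 83.4 − 3.8×7.4 = 55.28): to r=0 gives 27.1 → no gain ✓; to r=6.8 gives 55.5 − 3.8×6.8 = 29.66 → no gain ✓.
4 of the 6 constraints hold; not an equilibrium.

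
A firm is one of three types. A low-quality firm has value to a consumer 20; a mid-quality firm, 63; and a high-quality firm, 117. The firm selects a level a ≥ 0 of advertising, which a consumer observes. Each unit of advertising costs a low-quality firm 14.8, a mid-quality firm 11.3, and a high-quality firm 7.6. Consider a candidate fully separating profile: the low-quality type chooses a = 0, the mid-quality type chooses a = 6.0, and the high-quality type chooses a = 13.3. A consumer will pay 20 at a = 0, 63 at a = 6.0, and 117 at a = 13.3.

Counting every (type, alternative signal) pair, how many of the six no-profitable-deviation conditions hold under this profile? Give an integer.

High-quality (own payoff 117 − 7.6×13.3 = 15.92): to a=0 gives 20 → profitable ✗; to a=6.0 gives 63 − 7.6×6.0 = 17.4 → profitable ✗.
Low-quality (own payoff 20): to a=6.0 gives 63 − 14.8×6.0 = -25.8 → no gain ✓; to a=13.3 gives 117 − 14.8×13.3 = -79.84 → no gain ✓.
Mid-quality (own payoff 63 − 11.3×6.0 = -4.8): to a=0 gives 20 → profitable ✗; to a=13.3 gives 117 − 11.3×13.3 = -33.29 → no gain ✓.
3 of the 6 constraints hold; not an equilibrium.

3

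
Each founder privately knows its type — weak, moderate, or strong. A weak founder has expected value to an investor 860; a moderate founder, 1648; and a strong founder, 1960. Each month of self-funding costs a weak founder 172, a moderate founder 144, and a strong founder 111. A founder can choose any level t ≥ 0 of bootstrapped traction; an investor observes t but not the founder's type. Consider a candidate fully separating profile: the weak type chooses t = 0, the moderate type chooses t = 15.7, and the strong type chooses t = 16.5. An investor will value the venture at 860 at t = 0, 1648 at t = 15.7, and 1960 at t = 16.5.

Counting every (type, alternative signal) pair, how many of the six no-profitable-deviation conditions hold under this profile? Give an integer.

Weak (own payoff 860): to t=15.7 gives 1648 − 172×15.7 = -1052.4 → no gain ✓; to t=16.5 gives 1960 − 172×16.5 = -878 → no gain ✓.
Strong (own payoff 1960 − 111×16.5 = 128.5): to t=0 gives 860 → profitable ✗; to t=15.7 gives 1648 − 111×15.7 = -94.7 → no gain ✓.
Moderate (own payoff 1648 − 144×15.7 = -612.8): to t=0 gives 860 → profitable ✗; to t=16.5 gives 1960 − 144×16.5 = -416 → profitable ✗.
3 of the 6 constraints hold; not an equilibrium.

3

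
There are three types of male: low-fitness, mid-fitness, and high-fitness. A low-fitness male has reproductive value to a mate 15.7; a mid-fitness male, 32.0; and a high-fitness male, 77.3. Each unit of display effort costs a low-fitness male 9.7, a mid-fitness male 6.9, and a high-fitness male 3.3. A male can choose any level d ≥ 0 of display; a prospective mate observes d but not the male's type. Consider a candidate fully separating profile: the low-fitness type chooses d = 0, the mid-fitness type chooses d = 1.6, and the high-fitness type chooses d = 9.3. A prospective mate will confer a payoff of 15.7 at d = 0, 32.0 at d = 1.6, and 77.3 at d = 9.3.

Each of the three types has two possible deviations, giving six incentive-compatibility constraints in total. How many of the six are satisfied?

High-fitness (own payoff 77.3 − 3.3×9.3 = 46.61): to d=0 gives 15.7 → no gain ✓; to d=1.6 gives 32.0 − 3.3×1.6 = 26.72 → no gain ✓.
Low-fitness (own payoff 15.7): to d=1.6 gives 32.0 − 9.7×1.6 = 16.48 → profitable ✗; to d=9.3 gives 77.3 − 9.7×9.3 = -12.91 → no gain ✓.
Mid-fitness (own payoff 32.0 − 6.9×1.6 = 20.96): to d=0 gives 15.7 → no gain ✓; to d=9.3 gives 77.3 − 6.9×9.3 = 13.13 → no gain ✓.
5 of the 6 constraints hold; not an equilibrium.

5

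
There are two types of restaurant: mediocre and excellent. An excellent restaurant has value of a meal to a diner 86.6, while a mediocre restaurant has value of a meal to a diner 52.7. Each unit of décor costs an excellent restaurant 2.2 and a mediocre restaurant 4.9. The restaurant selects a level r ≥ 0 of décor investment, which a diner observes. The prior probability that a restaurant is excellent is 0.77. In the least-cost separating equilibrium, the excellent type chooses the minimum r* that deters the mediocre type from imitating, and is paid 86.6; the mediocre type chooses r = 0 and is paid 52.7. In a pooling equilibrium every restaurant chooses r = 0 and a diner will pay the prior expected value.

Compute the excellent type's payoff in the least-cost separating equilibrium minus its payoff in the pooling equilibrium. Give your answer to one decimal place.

-7.4

Least-cost separating signal: r* solves 52.7 = 86.6 − 4.9·r*, so r* = (86.6 − 52.7)/4.9 ≈ 6.9184.
Excellent type's separating payoff: 86.6 − 2.2 × r* = 86.6 − 2.2 × (86.6 − 52.7)/4.9 = 86.6 − 74.58/4.9 ≈ 71.380.
Pooling payoff: 0.77 × 86.6 + 0.23 × 52.7 = 78.803.
Difference: 71.380 − 78.803 = -7.423, i.e. -7.4 to one decimal place.
The excellent type would prefer the pooling outcome.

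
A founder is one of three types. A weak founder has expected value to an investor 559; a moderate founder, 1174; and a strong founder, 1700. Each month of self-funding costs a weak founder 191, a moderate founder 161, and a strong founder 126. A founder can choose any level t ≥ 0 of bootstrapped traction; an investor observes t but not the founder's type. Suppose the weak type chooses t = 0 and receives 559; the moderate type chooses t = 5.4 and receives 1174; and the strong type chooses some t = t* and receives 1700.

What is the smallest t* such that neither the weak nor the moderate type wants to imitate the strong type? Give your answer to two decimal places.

Moderate type (on-path payoff 1174 − 161×5.4 = 304.6) won't mimic when 304.6 ≥ 1700 − 161·t*, i.e. t* ≥ 8.67.
Weak type (on-path payoff 559) won't mimic when 559 ≥ 1700 − 191·t*, i.e. t* ≥ 5.97.
Both must hold, so t* = max(5.97, 8.67) = 8.67. The moderate type's constraint binds.

8.67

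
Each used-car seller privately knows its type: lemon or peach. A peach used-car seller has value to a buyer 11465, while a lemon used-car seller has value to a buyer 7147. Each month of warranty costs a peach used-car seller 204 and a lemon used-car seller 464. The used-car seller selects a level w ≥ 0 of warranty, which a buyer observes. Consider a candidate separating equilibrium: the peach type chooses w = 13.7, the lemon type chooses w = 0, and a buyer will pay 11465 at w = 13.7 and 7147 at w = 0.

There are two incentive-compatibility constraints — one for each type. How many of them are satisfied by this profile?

Peach type: signal → 11465 − 204 × 13.7 = 8670.2; deviate to 0 → 7147. IC holds (8670.2 ≥ 7147).
Lemon type: stay at 0 → 7147; mimic → 11465 − 464 × 13.7 = 5108.2. IC holds (7147 ≥ 5108.2).
2 of 2 constraints hold, so this is a separating equilibrium.

2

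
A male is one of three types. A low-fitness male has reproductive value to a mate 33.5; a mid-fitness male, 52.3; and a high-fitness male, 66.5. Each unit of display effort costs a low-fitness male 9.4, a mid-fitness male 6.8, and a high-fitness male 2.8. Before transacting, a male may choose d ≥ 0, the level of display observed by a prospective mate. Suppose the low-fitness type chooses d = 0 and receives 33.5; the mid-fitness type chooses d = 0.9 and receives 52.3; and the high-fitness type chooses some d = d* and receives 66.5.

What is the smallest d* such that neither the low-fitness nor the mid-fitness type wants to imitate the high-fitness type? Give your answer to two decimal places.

Low-fitness type (on-path payoff 33.5) won't mimic when 33.5 ≥ 66.5 − 9.4·d*, i.e. d* ≥ 3.51.
Mid-fitness type (on-path payoff 52.3 − 6.8×0.9 = 46.18) won't mimic when 46.18 ≥ 66.5 − 6.8·d*, i.e. d* ≥ 2.99.
Both must hold, so d* = max(3.51, 2.99) = 3.51. The low-fitness type's constraint binds.

3.51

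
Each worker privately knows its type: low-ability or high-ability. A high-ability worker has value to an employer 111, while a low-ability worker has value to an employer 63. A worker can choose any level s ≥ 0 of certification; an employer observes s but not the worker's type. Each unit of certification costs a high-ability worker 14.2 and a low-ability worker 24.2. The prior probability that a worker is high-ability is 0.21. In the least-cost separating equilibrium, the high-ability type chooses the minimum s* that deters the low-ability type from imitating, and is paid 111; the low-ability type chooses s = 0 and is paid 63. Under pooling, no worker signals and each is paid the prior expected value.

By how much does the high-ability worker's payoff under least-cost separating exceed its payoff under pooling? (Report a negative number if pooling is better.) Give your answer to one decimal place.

Least-cost separating signal: s* solves 63 = 111 − 24.2·s*, so s* = (111 − 63)/24.2 ≈ 1.9835.
High-ability type's separating payoff: 111 − 14.2 × s* = 111 − 14.2 × (111 − 63)/24.2 = 111 − 681.6/24.2 ≈ 82.835.
Pooling payoff: 0.21 × 111 + 0.79 × 63 = 73.08.
Difference: 82.835 − 73.08 = 9.755, i.e. 9.8 to one decimal place.
The high-ability type prefers to separate.

9.8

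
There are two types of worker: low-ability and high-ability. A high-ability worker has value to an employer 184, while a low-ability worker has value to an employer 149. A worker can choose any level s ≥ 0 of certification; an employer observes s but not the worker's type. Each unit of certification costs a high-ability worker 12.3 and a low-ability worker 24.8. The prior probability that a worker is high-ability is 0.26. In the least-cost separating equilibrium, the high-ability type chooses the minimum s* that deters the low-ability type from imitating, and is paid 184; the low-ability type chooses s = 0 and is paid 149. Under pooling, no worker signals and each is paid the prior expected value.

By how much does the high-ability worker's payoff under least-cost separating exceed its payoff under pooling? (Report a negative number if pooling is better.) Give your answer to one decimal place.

8.5

Least-cost separating signal: s* solves 149 = 184 − 24.8·s*, so s* = (184 − 149)/24.8 ≈ 1.4113.
High-ability type's separating payoff: 184 − 12.3 × s* = 184 − 12.3 × (184 − 149)/24.8 = 184 − 430.5/24.8 ≈ 166.641.
Pooling payoff: 0.26 × 184 + 0.74 × 149 = 158.1.
Difference: 166.641 − 158.1 = 8.541, i.e. 8.5 to one decimal place.
The high-ability type prefers to separate.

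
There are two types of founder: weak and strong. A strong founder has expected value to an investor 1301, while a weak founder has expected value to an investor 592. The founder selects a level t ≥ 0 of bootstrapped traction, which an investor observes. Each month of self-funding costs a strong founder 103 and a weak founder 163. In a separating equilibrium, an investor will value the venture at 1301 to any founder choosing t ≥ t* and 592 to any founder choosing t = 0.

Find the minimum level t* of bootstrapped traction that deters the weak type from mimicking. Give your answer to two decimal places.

4.35

A weak founder choosing t = 0 receives 592.
Imitating at t* instead would pay 1301 at cost 163·t*, netting 1301 − 163·t*.
Indifference: 592 = 1301 − 163·t*, so t* = (1301 − 592) / 163 ≈ 4.35.
At t* the weak type's incentive constraint just binds; the strong type strictly prefers t* since its per-unit cost is lower.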